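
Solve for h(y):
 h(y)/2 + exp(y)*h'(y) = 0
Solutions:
 h(y) = C1*exp(exp(-y)/2)


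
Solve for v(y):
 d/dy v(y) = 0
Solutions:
 v(y) = C1


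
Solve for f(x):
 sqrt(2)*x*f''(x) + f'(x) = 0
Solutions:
 f(x) = C1 + C2*x^(1 - sqrt(2)/2)


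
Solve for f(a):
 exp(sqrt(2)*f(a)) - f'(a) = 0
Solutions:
 f(a) = sqrt(2)*(2*log(-1/(C1 + a)) - log(2))/4


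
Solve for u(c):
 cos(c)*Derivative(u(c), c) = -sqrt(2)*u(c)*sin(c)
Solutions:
 u(c) = C1*cos(c)^(sqrt(2))


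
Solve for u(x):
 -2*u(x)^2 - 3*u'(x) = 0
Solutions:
 u(x) = 3/(C1 + 2*x)


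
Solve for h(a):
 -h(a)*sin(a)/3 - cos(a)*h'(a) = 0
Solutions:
 h(a) = C1*cos(a)^(1/3)


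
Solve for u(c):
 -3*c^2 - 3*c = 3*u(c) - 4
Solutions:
 u(c) = -c^2 - c + 4/3


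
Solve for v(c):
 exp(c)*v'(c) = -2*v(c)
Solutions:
 v(c) = C1*exp(2*exp(-c))


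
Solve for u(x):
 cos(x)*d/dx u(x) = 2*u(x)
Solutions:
 u(x) = C1*(sin(x) + 1)/(sin(x) - 1)


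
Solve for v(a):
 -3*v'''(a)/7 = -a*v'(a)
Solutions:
 v(a) = C1 + Integral(C2*airyai(3^(2/3)*7^(1/3)*a/3) + C3*airybi(3^(2/3)*7^(1/3)*a/3), a)


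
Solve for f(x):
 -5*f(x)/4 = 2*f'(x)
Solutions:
 f(x) = C1*exp(-5*x/8)


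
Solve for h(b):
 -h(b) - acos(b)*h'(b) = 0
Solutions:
 h(b) = C1*exp(-Integral(1/acos(b), b))


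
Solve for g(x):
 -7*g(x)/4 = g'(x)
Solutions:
 g(x) = C1*exp(-7*x/4)


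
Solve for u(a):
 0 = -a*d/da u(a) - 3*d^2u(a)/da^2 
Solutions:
 u(a) = C1 + C2*erf(sqrt(6)*a/6)


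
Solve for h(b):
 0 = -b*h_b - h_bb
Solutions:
 h(b) = C1 + C2*erf(sqrt(2)*b/2)


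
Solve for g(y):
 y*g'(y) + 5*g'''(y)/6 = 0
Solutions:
 g(y) = C1 + Integral(C2*airyai(-5^(2/3)*6^(1/3)*y/5) + C3*airybi(-5^(2/3)*6^(1/3)*y/5), y)


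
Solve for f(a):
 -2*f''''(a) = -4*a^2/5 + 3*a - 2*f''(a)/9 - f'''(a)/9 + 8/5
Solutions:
 f(a) = C1 + C2*a + C3*exp(a*(1 - sqrt(145))/36) + C4*exp(a*(1 + sqrt(145))/36) - 3*a^4/10 + 57*a^3/20 - 1323*a^2/40


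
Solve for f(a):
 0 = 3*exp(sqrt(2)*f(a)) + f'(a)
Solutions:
 f(a) = sqrt(2)*(2*log(1/(C1 + 3*a)) - log(2))/4


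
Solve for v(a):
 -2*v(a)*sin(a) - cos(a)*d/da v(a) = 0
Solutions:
 v(a) = C1*cos(a)^2


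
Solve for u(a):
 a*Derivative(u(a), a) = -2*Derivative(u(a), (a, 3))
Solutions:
 u(a) = C1 + Integral(C2*airyai(-2^(2/3)*a/2) + C3*airybi(-2^(2/3)*a/2), a)


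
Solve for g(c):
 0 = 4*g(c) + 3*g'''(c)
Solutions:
 g(c) = C3*exp(-6^(2/3)*c/3) + (C1*sin(2^(2/3)*3^(1/6)*c/2) + C2*cos(2^(2/3)*3^(1/6)*c/2))*exp(6^(2/3)*c/6)


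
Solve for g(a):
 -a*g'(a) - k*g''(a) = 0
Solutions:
 g(a) = C1 + C2*sqrt(k)*erf(sqrt(2)*a*sqrt(1/k)/2)


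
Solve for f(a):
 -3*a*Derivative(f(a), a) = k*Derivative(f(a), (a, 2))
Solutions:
 f(a) = C1 + C2*sqrt(k)*erf(sqrt(6)*a*sqrt(1/k)/2)


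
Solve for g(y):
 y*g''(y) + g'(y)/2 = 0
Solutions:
 g(y) = C1 + C2*sqrt(y)


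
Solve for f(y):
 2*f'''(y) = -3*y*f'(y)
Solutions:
 f(y) = C1 + Integral(C2*airyai(-2^(2/3)*3^(1/3)*y/2) + C3*airybi(-2^(2/3)*3^(1/3)*y/2), y)


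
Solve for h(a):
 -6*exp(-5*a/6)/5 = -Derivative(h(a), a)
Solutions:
 h(a) = C1 - 36*exp(-5*a/6)/25


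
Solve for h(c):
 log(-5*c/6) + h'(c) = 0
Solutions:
 h(c) = C1 - c*log(-c) + c*(-log(5) + 1 + log(6))


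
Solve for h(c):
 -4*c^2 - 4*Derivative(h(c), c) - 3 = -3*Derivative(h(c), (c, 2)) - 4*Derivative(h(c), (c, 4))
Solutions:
 h(c) = C1 + C2*exp(c*(-(4 + sqrt(17))^(1/3) + (4 + sqrt(17))^(-1/3))/4)*sin(sqrt(3)*c*((4 + sqrt(17))^(-1/3) + (4 + sqrt(17))^(1/3))/4) + C3*exp(c*(-(4 + sqrt(17))^(1/3) + (4 + sqrt(17))^(-1/3))/4)*cos(sqrt(3)*c*((4 + sqrt(17))^(-1/3) + (4 + sqrt(17))^(1/3))/4) + C4*exp(-c*(-(4 + sqrt(17))^(1/3) + (4 + sqrt(17))^(-1/3))/2) - c^3/3 - 3*c^2/4 - 15*c/8


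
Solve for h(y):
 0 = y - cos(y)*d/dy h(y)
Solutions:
 h(y) = C1 + Integral(y/cos(y), y)


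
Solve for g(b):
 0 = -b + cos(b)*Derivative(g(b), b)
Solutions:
 g(b) = C1 + Integral(b/cos(b), b)


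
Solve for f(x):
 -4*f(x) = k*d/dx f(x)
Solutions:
 f(x) = C1*exp(-4*x/k)


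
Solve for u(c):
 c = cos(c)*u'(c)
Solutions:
 u(c) = C1 + Integral(c/cos(c), c)


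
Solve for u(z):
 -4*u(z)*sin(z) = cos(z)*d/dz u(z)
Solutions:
 u(z) = C1*cos(z)^4


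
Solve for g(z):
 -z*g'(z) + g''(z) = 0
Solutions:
 g(z) = C1 + C2*erfi(sqrt(2)*z/2)


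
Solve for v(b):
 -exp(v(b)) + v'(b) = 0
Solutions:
 v(b) = log(-1/(C1 + b))


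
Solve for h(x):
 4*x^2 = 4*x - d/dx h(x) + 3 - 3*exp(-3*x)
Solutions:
 h(x) = C1 - 4*x^3/3 + 2*x^2 + 3*x + exp(-3*x)


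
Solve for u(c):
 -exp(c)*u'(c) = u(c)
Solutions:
 u(c) = C1*exp(exp(-c))


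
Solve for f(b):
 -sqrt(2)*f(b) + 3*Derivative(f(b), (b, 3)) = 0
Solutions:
 f(b) = C3*exp(2^(1/6)*3^(2/3)*b/3) + (C1*sin(6^(1/6)*b/2) + C2*cos(6^(1/6)*b/2))*exp(-2^(1/6)*3^(2/3)*b/6)


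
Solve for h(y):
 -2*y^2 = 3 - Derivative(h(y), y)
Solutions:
 h(y) = C1 + 2*y^3/3 + 3*y


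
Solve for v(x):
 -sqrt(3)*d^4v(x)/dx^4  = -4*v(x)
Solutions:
 v(x) = C1*exp(-sqrt(2)*3^(7/8)*x/3) + C2*exp(sqrt(2)*3^(7/8)*x/3) + C3*sin(sqrt(2)*3^(7/8)*x/3) + C4*cos(sqrt(2)*3^(7/8)*x/3)


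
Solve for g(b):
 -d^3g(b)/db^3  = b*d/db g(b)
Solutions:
 g(b) = C1 + Integral(C2*airyai(-b) + C3*airybi(-b), b)


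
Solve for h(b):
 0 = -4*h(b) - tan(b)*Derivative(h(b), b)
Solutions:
 h(b) = C1/sin(b)^4


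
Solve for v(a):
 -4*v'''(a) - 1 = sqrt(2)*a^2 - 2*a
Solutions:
 v(a) = C1 + C2*a + C3*a^2 - sqrt(2)*a^5/240 + a^4/48 - a^3/24


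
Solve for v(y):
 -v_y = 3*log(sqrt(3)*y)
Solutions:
 v(y) = C1 - 3*y*log(y) - 3*y*log(3)/2 + 3*y


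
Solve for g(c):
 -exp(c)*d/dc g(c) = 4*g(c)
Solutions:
 g(c) = C1*exp(4*exp(-c))


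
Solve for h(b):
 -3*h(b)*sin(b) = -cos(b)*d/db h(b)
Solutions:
 h(b) = C1/cos(b)^3


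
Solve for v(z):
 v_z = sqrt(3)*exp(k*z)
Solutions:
 v(z) = C1 + sqrt(3)*exp(k*z)/k


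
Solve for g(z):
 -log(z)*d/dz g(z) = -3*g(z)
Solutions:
 g(z) = C1*exp(3*li(z))


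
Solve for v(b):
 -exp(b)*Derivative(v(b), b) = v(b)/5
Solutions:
 v(b) = C1*exp(exp(-b)/5)


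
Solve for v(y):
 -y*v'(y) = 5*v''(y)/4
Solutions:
 v(y) = C1 + C2*erf(sqrt(10)*y/5)


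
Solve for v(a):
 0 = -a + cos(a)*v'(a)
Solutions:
 v(a) = C1 + Integral(a/cos(a), a)


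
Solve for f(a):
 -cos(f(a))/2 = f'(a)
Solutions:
 f(a) = pi - asin((C1 + exp(a))/(C1 - exp(a)))
 f(a) = asin((C1 + exp(a))/(C1 - exp(a)))


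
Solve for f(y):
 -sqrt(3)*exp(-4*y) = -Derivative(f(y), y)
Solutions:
 f(y) = C1 - sqrt(3)*exp(-4*y)/4


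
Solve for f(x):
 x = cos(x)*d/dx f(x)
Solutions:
 f(x) = C1 + Integral(x/cos(x), x)


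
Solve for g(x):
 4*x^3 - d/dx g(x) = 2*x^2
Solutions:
 g(x) = C1 + x^4 - 2*x^3/3


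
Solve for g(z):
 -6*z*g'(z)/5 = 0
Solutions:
 g(z) = C1


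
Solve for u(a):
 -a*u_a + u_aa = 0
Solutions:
 u(a) = C1 + C2*erfi(sqrt(2)*a/2)


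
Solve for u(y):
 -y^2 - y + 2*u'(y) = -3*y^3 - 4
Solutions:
 u(y) = C1 - 3*y^4/8 + y^3/6 + y^2/4 - 2*y


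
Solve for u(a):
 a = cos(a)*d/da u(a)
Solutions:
 u(a) = C1 + Integral(a/cos(a), a)


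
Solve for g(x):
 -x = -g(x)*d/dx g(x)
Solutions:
 g(x) = -sqrt(C1 + x^2)
 g(x) = sqrt(C1 + x^2)


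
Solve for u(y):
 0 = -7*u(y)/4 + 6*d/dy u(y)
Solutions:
 u(y) = C1*exp(7*y/24)


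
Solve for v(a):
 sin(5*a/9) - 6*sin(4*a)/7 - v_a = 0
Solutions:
 v(a) = C1 - 9*cos(5*a/9)/5 + 3*cos(4*a)/14


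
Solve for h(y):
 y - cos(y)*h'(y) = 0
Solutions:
 h(y) = C1 + Integral(y/cos(y), y)


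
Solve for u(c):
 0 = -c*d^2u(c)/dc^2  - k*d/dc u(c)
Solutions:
 u(c) = C1 + c^(1 - re(k))*(C2*sin(log(c)*Abs(im(k))) + C3*cos(log(c)*im(k)))


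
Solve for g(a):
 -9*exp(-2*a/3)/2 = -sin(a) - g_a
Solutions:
 g(a) = C1 + cos(a) - 27*exp(-2*a/3)/4


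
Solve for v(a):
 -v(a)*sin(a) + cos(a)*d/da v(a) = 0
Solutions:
 v(a) = C1/cos(a)


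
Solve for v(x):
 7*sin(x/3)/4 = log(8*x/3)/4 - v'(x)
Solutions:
 v(x) = C1 + x*log(x)/4 - x*log(3) - x/4 + 3*x*log(6)/4 + 21*cos(x/3)/4


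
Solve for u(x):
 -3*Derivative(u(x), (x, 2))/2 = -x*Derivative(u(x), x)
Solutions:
 u(x) = C1 + C2*erfi(sqrt(3)*x/3)


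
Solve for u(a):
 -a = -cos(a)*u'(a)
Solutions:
 u(a) = C1 + Integral(a/cos(a), a)


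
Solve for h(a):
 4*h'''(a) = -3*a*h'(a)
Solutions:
 h(a) = C1 + Integral(C2*airyai(-6^(1/3)*a/2) + C3*airybi(-6^(1/3)*a/2), a)


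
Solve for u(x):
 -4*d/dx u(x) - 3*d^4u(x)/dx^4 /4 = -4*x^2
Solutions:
 u(x) = C1 + C4*exp(-2*2^(1/3)*3^(2/3)*x/3) + x^3/3 + (C2*sin(2^(1/3)*3^(1/6)*x) + C3*cos(2^(1/3)*3^(1/6)*x))*exp(2^(1/3)*3^(2/3)*x/3)


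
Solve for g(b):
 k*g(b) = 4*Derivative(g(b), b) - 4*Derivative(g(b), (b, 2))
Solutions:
 g(b) = C1*exp(b*(1 - sqrt(1 - k))/2) + C2*exp(b*(sqrt(1 - k) + 1)/2)


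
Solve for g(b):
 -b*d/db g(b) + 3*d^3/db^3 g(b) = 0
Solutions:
 g(b) = C1 + Integral(C2*airyai(3^(2/3)*b/3) + C3*airybi(3^(2/3)*b/3), b)


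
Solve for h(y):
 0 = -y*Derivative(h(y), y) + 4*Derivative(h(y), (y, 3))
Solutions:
 h(y) = C1 + Integral(C2*airyai(2^(1/3)*y/2) + C3*airybi(2^(1/3)*y/2), y)


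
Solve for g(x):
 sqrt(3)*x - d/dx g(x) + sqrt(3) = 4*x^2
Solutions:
 g(x) = C1 - 4*x^3/3 + sqrt(3)*x^2/2 + sqrt(3)*x


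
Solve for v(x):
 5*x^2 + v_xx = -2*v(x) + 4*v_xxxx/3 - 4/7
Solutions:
 v(x) = C1*exp(-sqrt(2)*x*sqrt(3 + sqrt(105))/4) + C2*exp(sqrt(2)*x*sqrt(3 + sqrt(105))/4) + C3*sin(sqrt(2)*x*sqrt(-3 + sqrt(105))/4) + C4*cos(sqrt(2)*x*sqrt(-3 + sqrt(105))/4) - 5*x^2/2 + 31/14


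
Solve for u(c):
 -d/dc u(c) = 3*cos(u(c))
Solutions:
 u(c) = pi - asin((C1 + exp(6*c))/(C1 - exp(6*c)))
 u(c) = asin((C1 + exp(6*c))/(C1 - exp(6*c)))


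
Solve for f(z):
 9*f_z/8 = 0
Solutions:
 f(z) = C1


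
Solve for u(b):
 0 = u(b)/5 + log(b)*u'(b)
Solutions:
 u(b) = C1*exp(-li(b)/5)


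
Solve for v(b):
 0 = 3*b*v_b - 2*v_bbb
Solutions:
 v(b) = C1 + Integral(C2*airyai(2^(2/3)*3^(1/3)*b/2) + C3*airybi(2^(2/3)*3^(1/3)*b/2), b)


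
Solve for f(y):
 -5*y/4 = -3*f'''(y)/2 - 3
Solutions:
 f(y) = C1 + C2*y + C3*y^2 + 5*y^4/144 - y^3/3


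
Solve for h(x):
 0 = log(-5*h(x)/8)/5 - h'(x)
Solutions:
 -5*Integral(1/(log(-_y) - 3*log(2) + log(5)), (_y, h(x))) = C1 - x


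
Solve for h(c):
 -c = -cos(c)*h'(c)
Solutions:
 h(c) = C1 + Integral(c/cos(c), c)


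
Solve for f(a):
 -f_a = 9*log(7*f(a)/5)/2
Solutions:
 -2*Integral(1/(-log(_y) - log(7) + log(5)), (_y, f(a)))/9 = C1 - a


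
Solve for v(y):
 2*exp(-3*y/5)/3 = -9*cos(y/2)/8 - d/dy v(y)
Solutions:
 v(y) = C1 - 9*sin(y/2)/4 + 10*exp(-3*y/5)/9


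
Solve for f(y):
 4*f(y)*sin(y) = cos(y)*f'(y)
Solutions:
 f(y) = C1/cos(y)^4


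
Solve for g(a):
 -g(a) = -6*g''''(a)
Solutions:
 g(a) = C1*exp(-6^(3/4)*a/6) + C2*exp(6^(3/4)*a/6) + C3*sin(6^(3/4)*a/6) + C4*cos(6^(3/4)*a/6)


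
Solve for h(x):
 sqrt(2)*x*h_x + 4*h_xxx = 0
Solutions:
 h(x) = C1 + Integral(C2*airyai(-sqrt(2)*x/2) + C3*airybi(-sqrt(2)*x/2), x)


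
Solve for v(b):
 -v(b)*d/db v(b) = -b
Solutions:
 v(b) = -sqrt(C1 + b^2)
 v(b) = sqrt(C1 + b^2)


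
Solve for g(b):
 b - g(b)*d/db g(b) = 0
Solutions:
 g(b) = -sqrt(C1 + b^2)
 g(b) = sqrt(C1 + b^2)


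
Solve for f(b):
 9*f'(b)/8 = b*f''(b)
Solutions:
 f(b) = C1 + C2*b^(17/8)


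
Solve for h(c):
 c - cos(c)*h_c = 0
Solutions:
 h(c) = C1 + Integral(c/cos(c), c)


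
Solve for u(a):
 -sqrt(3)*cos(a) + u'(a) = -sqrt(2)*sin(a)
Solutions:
 u(a) = C1 + sqrt(3)*sin(a) + sqrt(2)*cos(a)


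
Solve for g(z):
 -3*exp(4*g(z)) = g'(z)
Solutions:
 g(z) = log(-I*(1/(C1 + 12*z))^(1/4))
 g(z) = log(I*(1/(C1 + 12*z))^(1/4))
 g(z) = log(-(1/(C1 + 12*z))^(1/4))
 g(z) = log(1/(C1 + 12*z))/4


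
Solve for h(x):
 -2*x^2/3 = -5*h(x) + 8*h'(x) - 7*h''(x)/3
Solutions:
 h(x) = C1*exp(x*(12 - sqrt(39))/7) + C2*exp(x*(sqrt(39) + 12)/7) + 2*x^2/15 + 32*x/75 + 628/1125


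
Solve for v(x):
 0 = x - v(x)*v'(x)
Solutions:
 v(x) = -sqrt(C1 + x^2)
 v(x) = sqrt(C1 + x^2)


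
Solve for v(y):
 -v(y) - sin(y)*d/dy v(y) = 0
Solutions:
 v(y) = C1*sqrt(cos(y) + 1)/sqrt(cos(y) - 1)


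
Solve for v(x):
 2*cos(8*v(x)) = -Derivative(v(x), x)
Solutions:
 v(x) = -asin((C1 + exp(32*x))/(C1 - exp(32*x)))/8 + pi/8
 v(x) = asin((C1 + exp(32*x))/(C1 - exp(32*x)))/8


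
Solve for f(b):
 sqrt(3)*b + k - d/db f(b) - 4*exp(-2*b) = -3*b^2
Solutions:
 f(b) = C1 + b^3 + sqrt(3)*b^2/2 + b*k + 2*exp(-2*b)


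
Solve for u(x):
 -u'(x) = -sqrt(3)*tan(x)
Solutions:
 u(x) = C1 - sqrt(3)*log(cos(x))


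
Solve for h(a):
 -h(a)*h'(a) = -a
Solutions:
 h(a) = -sqrt(C1 + a^2)
 h(a) = sqrt(C1 + a^2)


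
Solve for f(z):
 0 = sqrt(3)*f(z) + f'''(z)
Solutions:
 f(z) = C3*exp(-3^(1/6)*z) + (C1*sin(3^(2/3)*z/2) + C2*cos(3^(2/3)*z/2))*exp(3^(1/6)*z/2)


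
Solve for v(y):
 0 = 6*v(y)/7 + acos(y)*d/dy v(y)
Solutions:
 v(y) = C1*exp(-6*Integral(1/acos(y), y)/7)


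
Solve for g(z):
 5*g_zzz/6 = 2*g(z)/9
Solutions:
 g(z) = C3*exp(30^(2/3)*z/15) + (C1*sin(10^(2/3)*3^(1/6)*z/10) + C2*cos(10^(2/3)*3^(1/6)*z/10))*exp(-30^(2/3)*z/30)


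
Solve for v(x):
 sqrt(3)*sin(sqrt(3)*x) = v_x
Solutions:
 v(x) = C1 - cos(sqrt(3)*x)


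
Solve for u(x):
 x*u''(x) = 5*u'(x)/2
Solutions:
 u(x) = C1 + C2*x^(7/2)


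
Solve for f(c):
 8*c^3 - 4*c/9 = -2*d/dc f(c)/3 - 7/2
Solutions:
 f(c) = C1 - 3*c^4 + c^2/3 - 21*c/4


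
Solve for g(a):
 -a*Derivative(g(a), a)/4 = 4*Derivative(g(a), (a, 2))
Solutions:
 g(a) = C1 + C2*erf(sqrt(2)*a/8)


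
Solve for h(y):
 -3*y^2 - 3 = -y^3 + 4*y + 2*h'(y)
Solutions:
 h(y) = C1 + y^4/8 - y^3/2 - y^2 - 3*y/2


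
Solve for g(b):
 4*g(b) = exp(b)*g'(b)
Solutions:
 g(b) = C1*exp(-4*exp(-b))


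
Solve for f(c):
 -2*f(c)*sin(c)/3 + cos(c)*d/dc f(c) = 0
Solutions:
 f(c) = C1/cos(c)^(2/3)


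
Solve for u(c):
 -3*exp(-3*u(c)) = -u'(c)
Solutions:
 u(c) = log(C1 + 9*c)/3
 u(c) = log((-3^(1/3) - 3^(5/6)*I)*(C1 + 3*c)^(1/3)/2)
 u(c) = log((-3^(1/3) + 3^(5/6)*I)*(C1 + 3*c)^(1/3)/2)


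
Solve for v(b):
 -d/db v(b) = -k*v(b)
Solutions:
 v(b) = C1*exp(b*k)


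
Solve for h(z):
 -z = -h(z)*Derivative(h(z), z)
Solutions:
 h(z) = -sqrt(C1 + z^2)
 h(z) = sqrt(C1 + z^2)


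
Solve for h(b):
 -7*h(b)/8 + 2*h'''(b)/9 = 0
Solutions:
 h(b) = C3*exp(2^(2/3)*63^(1/3)*b/4) + (C1*sin(3*2^(2/3)*3^(1/6)*7^(1/3)*b/8) + C2*cos(3*2^(2/3)*3^(1/6)*7^(1/3)*b/8))*exp(-2^(2/3)*63^(1/3)*b/8)


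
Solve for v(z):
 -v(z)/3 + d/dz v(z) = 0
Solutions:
 v(z) = C1*exp(z/3)


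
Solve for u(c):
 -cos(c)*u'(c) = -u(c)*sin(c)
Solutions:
 u(c) = C1/cos(c)


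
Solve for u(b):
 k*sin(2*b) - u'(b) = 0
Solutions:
 u(b) = C1 - k*cos(2*b)/2


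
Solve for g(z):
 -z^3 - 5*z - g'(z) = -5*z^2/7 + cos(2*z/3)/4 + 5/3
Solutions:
 g(z) = C1 - z^4/4 + 5*z^3/21 - 5*z^2/2 - 5*z/3 - 3*sin(2*z/3)/8


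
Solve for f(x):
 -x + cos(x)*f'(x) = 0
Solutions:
 f(x) = C1 + Integral(x/cos(x), x)


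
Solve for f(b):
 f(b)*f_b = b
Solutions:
 f(b) = -sqrt(C1 + b^2)
 f(b) = sqrt(C1 + b^2)


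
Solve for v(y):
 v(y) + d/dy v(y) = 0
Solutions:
 v(y) = C1*exp(-y)


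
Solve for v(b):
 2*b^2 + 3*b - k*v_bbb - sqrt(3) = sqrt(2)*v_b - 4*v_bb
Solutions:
 v(b) = C1 + C2*exp(b*(2 - sqrt(-sqrt(2)*k + 4))/k) + C3*exp(b*(sqrt(-sqrt(2)*k + 4) + 2)/k) + sqrt(2)*b^3/3 + 3*sqrt(2)*b^2/4 + 4*b^2 - 2*b*k - sqrt(6)*b/2 + 6*b + 16*sqrt(2)*b


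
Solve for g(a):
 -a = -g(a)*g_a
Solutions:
 g(a) = -sqrt(C1 + a^2)
 g(a) = sqrt(C1 + a^2)


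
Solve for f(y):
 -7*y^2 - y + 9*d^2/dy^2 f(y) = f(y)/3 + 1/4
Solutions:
 f(y) = C1*exp(-sqrt(3)*y/9) + C2*exp(sqrt(3)*y/9) - 21*y^2 - 3*y - 4539/4


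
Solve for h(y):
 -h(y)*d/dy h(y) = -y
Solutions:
 h(y) = -sqrt(C1 + y^2)
 h(y) = sqrt(C1 + y^2)


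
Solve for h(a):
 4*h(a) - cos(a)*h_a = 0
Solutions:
 h(a) = C1*(sin(a)^2 + 2*sin(a) + 1)/(sin(a)^2 - 2*sin(a) + 1)


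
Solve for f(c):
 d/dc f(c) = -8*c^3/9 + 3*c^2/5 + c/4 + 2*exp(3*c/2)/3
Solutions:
 f(c) = C1 - 2*c^4/9 + c^3/5 + c^2/8 + 4*exp(3*c/2)/9


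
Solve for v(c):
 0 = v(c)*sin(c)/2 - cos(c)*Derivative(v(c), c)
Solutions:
 v(c) = C1/sqrt(cos(c))


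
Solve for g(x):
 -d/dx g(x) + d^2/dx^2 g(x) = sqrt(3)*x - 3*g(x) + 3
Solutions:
 g(x) = sqrt(3)*x/3 + (C1*sin(sqrt(11)*x/2) + C2*cos(sqrt(11)*x/2))*exp(x/2) + sqrt(3)/9 + 1


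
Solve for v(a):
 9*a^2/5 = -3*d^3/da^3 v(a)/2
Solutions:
 v(a) = C1 + C2*a + C3*a^2 - a^5/50


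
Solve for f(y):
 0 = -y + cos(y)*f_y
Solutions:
 f(y) = C1 + Integral(y/cos(y), y)


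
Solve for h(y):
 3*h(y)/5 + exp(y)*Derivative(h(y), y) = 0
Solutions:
 h(y) = C1*exp(3*exp(-y)/5)


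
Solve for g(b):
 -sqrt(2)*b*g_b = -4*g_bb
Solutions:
 g(b) = C1 + C2*erfi(2^(3/4)*b/4)


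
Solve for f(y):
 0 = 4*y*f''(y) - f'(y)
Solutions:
 f(y) = C1 + C2*y^(5/4)


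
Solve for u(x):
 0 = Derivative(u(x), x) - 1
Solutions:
 u(x) = C1 + x


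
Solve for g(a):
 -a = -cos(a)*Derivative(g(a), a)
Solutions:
 g(a) = C1 + Integral(a/cos(a), a)


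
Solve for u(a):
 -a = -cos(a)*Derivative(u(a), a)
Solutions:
 u(a) = C1 + Integral(a/cos(a), a)


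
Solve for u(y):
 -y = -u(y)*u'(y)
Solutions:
 u(y) = -sqrt(C1 + y^2)
 u(y) = sqrt(C1 + y^2)


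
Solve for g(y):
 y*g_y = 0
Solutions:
 g(y) = C1


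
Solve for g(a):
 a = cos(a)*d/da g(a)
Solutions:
 g(a) = C1 + Integral(a/cos(a), a)


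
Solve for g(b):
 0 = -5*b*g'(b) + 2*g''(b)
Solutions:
 g(b) = C1 + C2*erfi(sqrt(5)*b/2)


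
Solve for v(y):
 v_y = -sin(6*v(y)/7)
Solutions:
 y + 7*log(cos(6*v(y)/7) - 1)/12 - 7*log(cos(6*v(y)/7) + 1)/12 = C1


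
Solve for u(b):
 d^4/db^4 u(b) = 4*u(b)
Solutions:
 u(b) = C1*exp(-sqrt(2)*b) + C2*exp(sqrt(2)*b) + C3*sin(sqrt(2)*b) + C4*cos(sqrt(2)*b)


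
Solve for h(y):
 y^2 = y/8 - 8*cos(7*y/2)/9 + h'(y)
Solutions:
 h(y) = C1 + y^3/3 - y^2/16 + 16*sin(7*y/2)/63


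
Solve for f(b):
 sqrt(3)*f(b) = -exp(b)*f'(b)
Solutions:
 f(b) = C1*exp(sqrt(3)*exp(-b))


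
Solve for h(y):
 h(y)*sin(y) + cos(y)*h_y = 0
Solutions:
 h(y) = C1*cos(y)


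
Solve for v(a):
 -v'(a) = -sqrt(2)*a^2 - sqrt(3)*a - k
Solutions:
 v(a) = C1 + sqrt(2)*a^3/3 + sqrt(3)*a^2/2 + a*k


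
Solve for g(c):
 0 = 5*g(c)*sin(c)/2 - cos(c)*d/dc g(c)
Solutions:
 g(c) = C1/cos(c)^(5/2)


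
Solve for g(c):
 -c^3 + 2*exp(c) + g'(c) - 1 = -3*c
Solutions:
 g(c) = C1 + c^4/4 - 3*c^2/2 + c - 2*exp(c)


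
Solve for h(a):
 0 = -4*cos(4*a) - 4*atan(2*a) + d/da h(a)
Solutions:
 h(a) = C1 + 4*a*atan(2*a) - log(4*a^2 + 1) + sin(4*a)


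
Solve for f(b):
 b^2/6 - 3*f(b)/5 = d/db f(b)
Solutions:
 f(b) = C1*exp(-3*b/5) + 5*b^2/18 - 25*b/27 + 125/81


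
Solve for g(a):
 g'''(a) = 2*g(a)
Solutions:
 g(a) = C3*exp(2^(1/3)*a) + (C1*sin(2^(1/3)*sqrt(3)*a/2) + C2*cos(2^(1/3)*sqrt(3)*a/2))*exp(-2^(1/3)*a/2)


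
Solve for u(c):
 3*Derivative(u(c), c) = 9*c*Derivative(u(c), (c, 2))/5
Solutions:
 u(c) = C1 + C2*c^(8/3)


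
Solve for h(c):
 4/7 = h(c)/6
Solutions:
 h(c) = 24/7


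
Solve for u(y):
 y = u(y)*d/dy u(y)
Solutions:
 u(y) = -sqrt(C1 + y^2)
 u(y) = sqrt(C1 + y^2)


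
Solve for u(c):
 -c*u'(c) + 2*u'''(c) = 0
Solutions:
 u(c) = C1 + Integral(C2*airyai(2^(2/3)*c/2) + C3*airybi(2^(2/3)*c/2), c)


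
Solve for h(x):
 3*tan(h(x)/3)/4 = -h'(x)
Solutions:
 h(x) = -3*asin(C1*exp(-x/4)) + 3*pi
 h(x) = 3*asin(C1*exp(-x/4))


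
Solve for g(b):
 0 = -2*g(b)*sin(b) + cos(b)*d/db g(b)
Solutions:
 g(b) = C1/cos(b)^2


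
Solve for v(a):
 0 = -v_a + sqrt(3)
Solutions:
 v(a) = C1 + sqrt(3)*a


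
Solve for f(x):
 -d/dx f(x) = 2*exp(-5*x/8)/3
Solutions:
 f(x) = C1 + 16*exp(-5*x/8)/15


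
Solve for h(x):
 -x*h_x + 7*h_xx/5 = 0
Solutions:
 h(x) = C1 + C2*erfi(sqrt(70)*x/14)


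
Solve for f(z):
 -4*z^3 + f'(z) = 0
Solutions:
 f(z) = C1 + z^4


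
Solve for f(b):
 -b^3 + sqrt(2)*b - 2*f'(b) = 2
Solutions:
 f(b) = C1 - b^4/8 + sqrt(2)*b^2/4 - b


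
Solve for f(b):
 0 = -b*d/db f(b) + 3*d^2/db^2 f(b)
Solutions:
 f(b) = C1 + C2*erfi(sqrt(6)*b/6)


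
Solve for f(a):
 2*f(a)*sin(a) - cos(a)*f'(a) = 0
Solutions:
 f(a) = C1/cos(a)^2


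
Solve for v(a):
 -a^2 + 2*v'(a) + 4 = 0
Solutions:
 v(a) = C1 + a^3/6 - 2*a


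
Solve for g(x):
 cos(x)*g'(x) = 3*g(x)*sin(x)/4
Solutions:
 g(x) = C1/cos(x)^(3/4)


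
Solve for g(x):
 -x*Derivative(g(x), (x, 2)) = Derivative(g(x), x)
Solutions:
 g(x) = C1 + C2*log(x)


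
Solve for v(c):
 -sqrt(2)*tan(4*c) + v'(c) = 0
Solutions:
 v(c) = C1 - sqrt(2)*log(cos(4*c))/4


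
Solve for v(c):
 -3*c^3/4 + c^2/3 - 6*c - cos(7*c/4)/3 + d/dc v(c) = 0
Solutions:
 v(c) = C1 + 3*c^4/16 - c^3/9 + 3*c^2 + 4*sin(7*c/4)/21


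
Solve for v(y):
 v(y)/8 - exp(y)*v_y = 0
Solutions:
 v(y) = C1*exp(-exp(-y)/8)


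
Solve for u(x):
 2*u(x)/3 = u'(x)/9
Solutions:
 u(x) = C1*exp(6*x)


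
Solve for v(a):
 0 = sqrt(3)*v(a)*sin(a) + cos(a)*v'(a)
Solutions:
 v(a) = C1*cos(a)^(sqrt(3))


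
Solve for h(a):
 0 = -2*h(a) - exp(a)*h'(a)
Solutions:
 h(a) = C1*exp(2*exp(-a))


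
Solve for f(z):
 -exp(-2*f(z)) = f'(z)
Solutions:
 f(z) = log(-sqrt(C1 - 2*z))
 f(z) = log(C1 - 2*z)/2


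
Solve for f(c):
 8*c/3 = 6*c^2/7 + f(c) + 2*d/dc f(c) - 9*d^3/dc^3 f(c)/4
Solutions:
 f(c) = C1*exp(-6^(1/3)*c*(4*6^(1/3)/(sqrt(345) + 27)^(1/3) + (sqrt(345) + 27)^(1/3))/18)*sin(2^(1/3)*3^(1/6)*c*(-3^(2/3)*(sqrt(345) + 27)^(1/3) + 12*2^(1/3)/(sqrt(345) + 27)^(1/3))/18) + C2*exp(-6^(1/3)*c*(4*6^(1/3)/(sqrt(345) + 27)^(1/3) + (sqrt(345) + 27)^(1/3))/18)*cos(2^(1/3)*3^(1/6)*c*(-3^(2/3)*(sqrt(345) + 27)^(1/3) + 12*2^(1/3)/(sqrt(345) + 27)^(1/3))/18) + C3*exp(6^(1/3)*c*(4*6^(1/3)/(sqrt(345) + 27)^(1/3) + (sqrt(345) + 27)^(1/3))/9) - 6*c^2/7 + 128*c/21 - 256/21


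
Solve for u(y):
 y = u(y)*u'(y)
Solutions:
 u(y) = -sqrt(C1 + y^2)
 u(y) = sqrt(C1 + y^2)


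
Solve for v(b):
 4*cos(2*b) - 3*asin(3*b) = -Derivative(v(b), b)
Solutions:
 v(b) = C1 + 3*b*asin(3*b) + sqrt(1 - 9*b^2) - 2*sin(2*b)


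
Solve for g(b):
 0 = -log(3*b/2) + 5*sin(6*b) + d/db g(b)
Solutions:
 g(b) = C1 + b*log(b) - b - b*log(2) + b*log(3) + 5*cos(6*b)/6


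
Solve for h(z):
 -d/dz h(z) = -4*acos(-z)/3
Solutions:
 h(z) = C1 + 4*z*acos(-z)/3 + 4*sqrt(1 - z^2)/3


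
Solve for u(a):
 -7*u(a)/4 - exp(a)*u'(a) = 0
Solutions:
 u(a) = C1*exp(7*exp(-a)/4)


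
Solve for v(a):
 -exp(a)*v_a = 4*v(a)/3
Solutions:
 v(a) = C1*exp(4*exp(-a)/3)


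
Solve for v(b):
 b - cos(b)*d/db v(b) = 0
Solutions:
 v(b) = C1 + Integral(b/cos(b), b)


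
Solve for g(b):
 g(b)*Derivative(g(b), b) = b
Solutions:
 g(b) = -sqrt(C1 + b^2)
 g(b) = sqrt(C1 + b^2)


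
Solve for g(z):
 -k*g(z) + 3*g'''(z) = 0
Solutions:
 g(z) = C1*exp(3^(2/3)*k^(1/3)*z/3) + C2*exp(k^(1/3)*z*(-3^(2/3) + 3*3^(1/6)*I)/6) + C3*exp(-k^(1/3)*z*(3^(2/3) + 3*3^(1/6)*I)/6)


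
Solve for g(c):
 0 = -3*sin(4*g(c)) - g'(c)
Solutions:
 g(c) = -acos((-C1 - exp(24*c))/(C1 - exp(24*c)))/4 + pi/2
 g(c) = acos((-C1 - exp(24*c))/(C1 - exp(24*c)))/4


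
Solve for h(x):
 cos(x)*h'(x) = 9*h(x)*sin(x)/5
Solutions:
 h(x) = C1/cos(x)^(9/5)


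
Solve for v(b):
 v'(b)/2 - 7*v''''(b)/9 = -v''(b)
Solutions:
 v(b) = C1 + C2*exp(-42^(1/3)*b*(2*42^(1/3)/(sqrt(105) + 21)^(1/3) + (sqrt(105) + 21)^(1/3))/28)*sin(14^(1/3)*3^(1/6)*b*(-3^(2/3)*(sqrt(105) + 21)^(1/3) + 6*14^(1/3)/(sqrt(105) + 21)^(1/3))/28) + C3*exp(-42^(1/3)*b*(2*42^(1/3)/(sqrt(105) + 21)^(1/3) + (sqrt(105) + 21)^(1/3))/28)*cos(14^(1/3)*3^(1/6)*b*(-3^(2/3)*(sqrt(105) + 21)^(1/3) + 6*14^(1/3)/(sqrt(105) + 21)^(1/3))/28) + C4*exp(42^(1/3)*b*(2*42^(1/3)/(sqrt(105) + 21)^(1/3) + (sqrt(105) + 21)^(1/3))/14)


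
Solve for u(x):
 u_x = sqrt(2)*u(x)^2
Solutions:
 u(x) = -1/(C1 + sqrt(2)*x)


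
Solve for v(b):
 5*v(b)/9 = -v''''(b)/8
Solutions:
 v(b) = (C1*sin(10^(1/4)*sqrt(3)*b/3) + C2*cos(10^(1/4)*sqrt(3)*b/3))*exp(-10^(1/4)*sqrt(3)*b/3) + (C3*sin(10^(1/4)*sqrt(3)*b/3) + C4*cos(10^(1/4)*sqrt(3)*b/3))*exp(10^(1/4)*sqrt(3)*b/3)


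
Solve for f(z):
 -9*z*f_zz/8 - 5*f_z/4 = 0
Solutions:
 f(z) = C1 + C2/z^(1/9)


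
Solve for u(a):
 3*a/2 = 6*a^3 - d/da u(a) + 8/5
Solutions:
 u(a) = C1 + 3*a^4/2 - 3*a^2/4 + 8*a/5


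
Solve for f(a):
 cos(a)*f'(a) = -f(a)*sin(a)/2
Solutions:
 f(a) = C1*sqrt(cos(a))


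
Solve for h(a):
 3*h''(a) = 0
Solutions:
 h(a) = C1 + C2*a


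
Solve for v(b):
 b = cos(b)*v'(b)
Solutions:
 v(b) = C1 + Integral(b/cos(b), b)


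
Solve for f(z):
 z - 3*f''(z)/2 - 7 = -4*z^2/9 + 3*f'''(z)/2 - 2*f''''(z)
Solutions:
 f(z) = C1 + C2*z + C3*exp(z*(3 - sqrt(57))/8) + C4*exp(z*(3 + sqrt(57))/8) + 2*z^4/81 + z^3/81 - 160*z^2/81


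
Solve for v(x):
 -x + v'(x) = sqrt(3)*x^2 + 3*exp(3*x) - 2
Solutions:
 v(x) = C1 + sqrt(3)*x^3/3 + x^2/2 - 2*x + exp(3*x)


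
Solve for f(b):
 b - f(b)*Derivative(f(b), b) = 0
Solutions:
 f(b) = -sqrt(C1 + b^2)
 f(b) = sqrt(C1 + b^2)


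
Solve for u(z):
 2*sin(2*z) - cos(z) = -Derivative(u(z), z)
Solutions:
 u(z) = C1 + sin(z) + cos(2*z)


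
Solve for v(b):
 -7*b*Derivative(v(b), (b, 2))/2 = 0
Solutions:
 v(b) = C1 + C2*b


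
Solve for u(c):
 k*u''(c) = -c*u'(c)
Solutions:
 u(c) = C1 + C2*sqrt(k)*erf(sqrt(2)*c*sqrt(1/k)/2)


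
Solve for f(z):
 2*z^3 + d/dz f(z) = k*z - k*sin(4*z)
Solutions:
 f(z) = C1 + k*z^2/2 + k*cos(4*z)/4 - z^4/2


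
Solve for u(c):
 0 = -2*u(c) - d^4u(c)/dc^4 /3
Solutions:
 u(c) = (C1*sin(2^(3/4)*3^(1/4)*c/2) + C2*cos(2^(3/4)*3^(1/4)*c/2))*exp(-2^(3/4)*3^(1/4)*c/2) + (C3*sin(2^(3/4)*3^(1/4)*c/2) + C4*cos(2^(3/4)*3^(1/4)*c/2))*exp(2^(3/4)*3^(1/4)*c/2)


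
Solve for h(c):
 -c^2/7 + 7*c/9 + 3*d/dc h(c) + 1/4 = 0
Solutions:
 h(c) = C1 + c^3/63 - 7*c^2/54 - c/12


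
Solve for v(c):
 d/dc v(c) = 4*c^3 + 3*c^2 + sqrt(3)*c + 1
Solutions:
 v(c) = C1 + c^4 + c^3 + sqrt(3)*c^2/2 + c


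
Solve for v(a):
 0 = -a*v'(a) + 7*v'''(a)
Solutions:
 v(a) = C1 + Integral(C2*airyai(7^(2/3)*a/7) + C3*airybi(7^(2/3)*a/7), a)


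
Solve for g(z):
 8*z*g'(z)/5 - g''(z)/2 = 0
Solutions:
 g(z) = C1 + C2*erfi(2*sqrt(10)*z/5)


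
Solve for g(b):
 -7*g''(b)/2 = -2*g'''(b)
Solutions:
 g(b) = C1 + C2*b + C3*exp(7*b/4)


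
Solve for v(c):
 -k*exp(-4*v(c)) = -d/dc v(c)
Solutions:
 v(c) = log(-I*(C1 + 4*c*k)^(1/4))
 v(c) = log(I*(C1 + 4*c*k)^(1/4))
 v(c) = log(-(C1 + 4*c*k)^(1/4))
 v(c) = log(C1 + 4*c*k)/4


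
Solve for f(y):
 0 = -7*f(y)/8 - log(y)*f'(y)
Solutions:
 f(y) = C1*exp(-7*li(y)/8)


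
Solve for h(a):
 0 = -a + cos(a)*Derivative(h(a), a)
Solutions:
 h(a) = C1 + Integral(a/cos(a), a)


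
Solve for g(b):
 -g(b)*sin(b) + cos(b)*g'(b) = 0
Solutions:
 g(b) = C1/cos(b)


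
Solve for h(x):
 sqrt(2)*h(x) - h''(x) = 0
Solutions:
 h(x) = C1*exp(-2^(1/4)*x) + C2*exp(2^(1/4)*x)


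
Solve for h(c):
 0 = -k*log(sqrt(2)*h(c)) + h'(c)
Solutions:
 Integral(1/(2*log(_y) + log(2)), (_y, h(c))) = C1 + c*k/2


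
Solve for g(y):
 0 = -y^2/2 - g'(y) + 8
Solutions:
 g(y) = C1 - y^3/6 + 8*y


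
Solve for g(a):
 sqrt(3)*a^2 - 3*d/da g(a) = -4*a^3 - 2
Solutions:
 g(a) = C1 + a^4/3 + sqrt(3)*a^3/9 + 2*a/3


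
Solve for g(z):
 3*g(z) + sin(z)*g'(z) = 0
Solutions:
 g(z) = C1*(cos(z) + 1)^(3/2)/(cos(z) - 1)^(3/2)


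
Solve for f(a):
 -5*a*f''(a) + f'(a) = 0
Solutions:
 f(a) = C1 + C2*a^(6/5)


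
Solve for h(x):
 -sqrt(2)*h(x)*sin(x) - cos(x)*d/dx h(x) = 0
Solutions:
 h(x) = C1*cos(x)^(sqrt(2))


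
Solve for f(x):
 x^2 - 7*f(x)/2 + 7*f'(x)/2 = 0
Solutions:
 f(x) = C1*exp(x) + 2*x^2/7 + 4*x/7 + 4/7


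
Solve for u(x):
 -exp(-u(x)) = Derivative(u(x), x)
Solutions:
 u(x) = log(C1 - x)


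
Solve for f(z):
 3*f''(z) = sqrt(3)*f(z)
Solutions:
 f(z) = C1*exp(-3^(3/4)*z/3) + C2*exp(3^(3/4)*z/3)


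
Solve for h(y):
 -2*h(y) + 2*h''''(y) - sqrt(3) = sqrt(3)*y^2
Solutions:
 h(y) = C1*exp(-y) + C2*exp(y) + C3*sin(y) + C4*cos(y) - sqrt(3)*y^2/2 - sqrt(3)/2


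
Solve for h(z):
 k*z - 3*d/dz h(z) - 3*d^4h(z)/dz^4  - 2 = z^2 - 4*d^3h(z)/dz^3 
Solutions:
 h(z) = C1 + C2*exp(z*(32*2^(1/3)/(27*sqrt(473) + 601)^(1/3) + 16 + 2^(2/3)*(27*sqrt(473) + 601)^(1/3))/36)*sin(2^(1/3)*sqrt(3)*z*(-2^(1/3)*(27*sqrt(473) + 601)^(1/3) + 32/(27*sqrt(473) + 601)^(1/3))/36) + C3*exp(z*(32*2^(1/3)/(27*sqrt(473) + 601)^(1/3) + 16 + 2^(2/3)*(27*sqrt(473) + 601)^(1/3))/36)*cos(2^(1/3)*sqrt(3)*z*(-2^(1/3)*(27*sqrt(473) + 601)^(1/3) + 32/(27*sqrt(473) + 601)^(1/3))/36) + C4*exp(z*(-2^(2/3)*(27*sqrt(473) + 601)^(1/3) - 32*2^(1/3)/(27*sqrt(473) + 601)^(1/3) + 8)/18) + k*z^2/6 - z^3/9 - 14*z/9


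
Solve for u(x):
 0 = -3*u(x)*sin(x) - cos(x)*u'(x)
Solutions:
 u(x) = C1*cos(x)^3


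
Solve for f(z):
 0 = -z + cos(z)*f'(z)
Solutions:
 f(z) = C1 + Integral(z/cos(z), z)


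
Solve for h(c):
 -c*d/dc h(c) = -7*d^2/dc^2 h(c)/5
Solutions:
 h(c) = C1 + C2*erfi(sqrt(70)*c/14)


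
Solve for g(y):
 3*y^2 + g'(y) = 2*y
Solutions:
 g(y) = C1 - y^3 + y^2


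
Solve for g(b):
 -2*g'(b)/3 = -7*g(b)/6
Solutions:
 g(b) = C1*exp(7*b/4)


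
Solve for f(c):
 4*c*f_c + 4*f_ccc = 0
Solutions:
 f(c) = C1 + Integral(C2*airyai(-c) + C3*airybi(-c), c)


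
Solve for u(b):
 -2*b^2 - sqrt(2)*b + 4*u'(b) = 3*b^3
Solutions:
 u(b) = C1 + 3*b^4/16 + b^3/6 + sqrt(2)*b^2/8


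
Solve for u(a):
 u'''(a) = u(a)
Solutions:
 u(a) = C3*exp(a) + (C1*sin(sqrt(3)*a/2) + C2*cos(sqrt(3)*a/2))*exp(-a/2)


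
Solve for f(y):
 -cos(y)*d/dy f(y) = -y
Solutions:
 f(y) = C1 + Integral(y/cos(y), y)


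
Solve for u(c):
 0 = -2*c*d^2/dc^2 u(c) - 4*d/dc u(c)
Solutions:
 u(c) = C1 + C2/c


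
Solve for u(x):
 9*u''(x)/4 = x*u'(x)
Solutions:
 u(x) = C1 + C2*erfi(sqrt(2)*x/3)


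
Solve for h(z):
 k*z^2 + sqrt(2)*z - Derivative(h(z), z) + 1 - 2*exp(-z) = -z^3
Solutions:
 h(z) = C1 + k*z^3/3 + z^4/4 + sqrt(2)*z^2/2 + z + 2*exp(-z)


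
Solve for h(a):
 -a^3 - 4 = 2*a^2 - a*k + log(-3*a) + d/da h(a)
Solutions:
 h(a) = C1 - a^4/4 - 2*a^3/3 + a^2*k/2 - a*log(-a) + a*(-3 - log(3))


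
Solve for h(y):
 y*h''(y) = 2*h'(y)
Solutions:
 h(y) = C1 + C2*y^3


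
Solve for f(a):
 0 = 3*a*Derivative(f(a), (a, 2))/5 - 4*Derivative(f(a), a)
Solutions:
 f(a) = C1 + C2*a^(23/3)


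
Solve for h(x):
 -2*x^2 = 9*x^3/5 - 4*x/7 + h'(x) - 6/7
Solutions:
 h(x) = C1 - 9*x^4/20 - 2*x^3/3 + 2*x^2/7 + 6*x/7


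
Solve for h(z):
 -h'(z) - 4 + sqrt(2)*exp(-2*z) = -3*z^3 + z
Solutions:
 h(z) = C1 + 3*z^4/4 - z^2/2 - 4*z - sqrt(2)*exp(-2*z)/2


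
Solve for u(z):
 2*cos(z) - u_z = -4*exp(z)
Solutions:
 u(z) = C1 + 4*exp(z) + 2*sin(z)


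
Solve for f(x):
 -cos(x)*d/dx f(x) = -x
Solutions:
 f(x) = C1 + Integral(x/cos(x), x)


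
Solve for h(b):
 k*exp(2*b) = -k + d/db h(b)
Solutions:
 h(b) = C1 + b*k + k*exp(2*b)/2


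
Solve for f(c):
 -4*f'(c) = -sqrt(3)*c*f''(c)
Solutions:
 f(c) = C1 + C2*c^(1 + 4*sqrt(3)/3)


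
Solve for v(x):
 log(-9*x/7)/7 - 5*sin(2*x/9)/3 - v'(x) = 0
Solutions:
 v(x) = C1 + x*log(-x)/7 - x*log(7)/7 - x/7 + 2*x*log(3)/7 + 15*cos(2*x/9)/2


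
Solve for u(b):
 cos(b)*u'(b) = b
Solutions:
 u(b) = C1 + Integral(b/cos(b), b)


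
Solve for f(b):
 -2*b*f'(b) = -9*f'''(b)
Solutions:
 f(b) = C1 + Integral(C2*airyai(6^(1/3)*b/3) + C3*airybi(6^(1/3)*b/3), b)


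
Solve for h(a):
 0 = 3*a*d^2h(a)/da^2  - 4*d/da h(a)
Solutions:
 h(a) = C1 + C2*a^(7/3)


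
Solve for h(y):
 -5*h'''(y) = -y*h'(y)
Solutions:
 h(y) = C1 + Integral(C2*airyai(5^(2/3)*y/5) + C3*airybi(5^(2/3)*y/5), y)


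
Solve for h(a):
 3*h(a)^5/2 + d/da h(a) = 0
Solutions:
 h(a) = -I*(1/(C1 + 6*a))^(1/4)
 h(a) = I*(1/(C1 + 6*a))^(1/4)
 h(a) = -(1/(C1 + 6*a))^(1/4)
 h(a) = (1/(C1 + 6*a))^(1/4)


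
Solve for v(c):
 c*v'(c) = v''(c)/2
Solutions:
 v(c) = C1 + C2*erfi(c)


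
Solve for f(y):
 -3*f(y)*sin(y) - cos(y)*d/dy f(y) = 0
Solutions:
 f(y) = C1*cos(y)^3


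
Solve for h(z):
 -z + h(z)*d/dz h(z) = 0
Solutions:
 h(z) = -sqrt(C1 + z^2)
 h(z) = sqrt(C1 + z^2)


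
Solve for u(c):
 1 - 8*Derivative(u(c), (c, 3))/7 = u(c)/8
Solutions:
 u(c) = C3*exp(-7^(1/3)*c/4) + (C1*sin(sqrt(3)*7^(1/3)*c/8) + C2*cos(sqrt(3)*7^(1/3)*c/8))*exp(7^(1/3)*c/8) + 8


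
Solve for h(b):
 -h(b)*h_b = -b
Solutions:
 h(b) = -sqrt(C1 + b^2)
 h(b) = sqrt(C1 + b^2)


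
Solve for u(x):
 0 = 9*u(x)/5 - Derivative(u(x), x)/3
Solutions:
 u(x) = C1*exp(27*x/5)


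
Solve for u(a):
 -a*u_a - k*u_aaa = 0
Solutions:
 u(a) = C1 + Integral(C2*airyai(a*(-1/k)^(1/3)) + C3*airybi(a*(-1/k)^(1/3)), a)


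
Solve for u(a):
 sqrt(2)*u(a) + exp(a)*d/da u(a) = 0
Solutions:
 u(a) = C1*exp(sqrt(2)*exp(-a))


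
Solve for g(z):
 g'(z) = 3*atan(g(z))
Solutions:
 Integral(1/atan(_y), (_y, g(z))) = C1 + 3*z


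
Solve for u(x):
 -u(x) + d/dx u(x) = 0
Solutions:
 u(x) = C1*exp(x)


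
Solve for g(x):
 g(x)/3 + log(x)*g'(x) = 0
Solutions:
 g(x) = C1*exp(-li(x)/3)


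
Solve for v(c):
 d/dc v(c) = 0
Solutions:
 v(c) = C1


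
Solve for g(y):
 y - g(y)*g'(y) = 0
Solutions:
 g(y) = -sqrt(C1 + y^2)
 g(y) = sqrt(C1 + y^2)


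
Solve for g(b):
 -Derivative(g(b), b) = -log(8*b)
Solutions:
 g(b) = C1 + b*log(b) - b + b*log(8)


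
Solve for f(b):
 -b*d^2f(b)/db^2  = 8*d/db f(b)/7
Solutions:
 f(b) = C1 + C2/b^(1/7)


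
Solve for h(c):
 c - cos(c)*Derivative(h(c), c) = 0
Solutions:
 h(c) = C1 + Integral(c/cos(c), c)


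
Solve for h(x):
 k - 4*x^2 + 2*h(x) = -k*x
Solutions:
 h(x) = -k*x/2 - k/2 + 2*x^2


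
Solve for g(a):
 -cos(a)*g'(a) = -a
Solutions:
 g(a) = C1 + Integral(a/cos(a), a)


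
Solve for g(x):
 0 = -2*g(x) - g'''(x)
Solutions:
 g(x) = C3*exp(-2^(1/3)*x) + (C1*sin(2^(1/3)*sqrt(3)*x/2) + C2*cos(2^(1/3)*sqrt(3)*x/2))*exp(2^(1/3)*x/2)


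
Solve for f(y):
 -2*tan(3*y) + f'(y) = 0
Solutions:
 f(y) = C1 - 2*log(cos(3*y))/3


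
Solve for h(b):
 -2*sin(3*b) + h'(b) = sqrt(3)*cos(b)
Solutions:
 h(b) = C1 + sqrt(3)*sin(b) - 2*cos(3*b)/3


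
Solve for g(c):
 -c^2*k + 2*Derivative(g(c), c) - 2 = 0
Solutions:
 g(c) = C1 + c^3*k/6 + c


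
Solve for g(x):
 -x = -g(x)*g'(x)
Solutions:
 g(x) = -sqrt(C1 + x^2)
 g(x) = sqrt(C1 + x^2)


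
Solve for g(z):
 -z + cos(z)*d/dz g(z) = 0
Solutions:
 g(z) = C1 + Integral(z/cos(z), z)


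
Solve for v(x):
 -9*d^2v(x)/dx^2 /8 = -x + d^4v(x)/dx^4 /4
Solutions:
 v(x) = C1 + C2*x + C3*sin(3*sqrt(2)*x/2) + C4*cos(3*sqrt(2)*x/2) + 4*x^3/27


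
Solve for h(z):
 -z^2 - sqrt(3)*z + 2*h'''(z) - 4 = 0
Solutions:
 h(z) = C1 + C2*z + C3*z^2 + z^5/120 + sqrt(3)*z^4/48 + z^3/3


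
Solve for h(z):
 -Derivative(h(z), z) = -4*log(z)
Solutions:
 h(z) = C1 + 4*z*log(z) - 4*z


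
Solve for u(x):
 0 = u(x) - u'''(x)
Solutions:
 u(x) = C3*exp(x) + (C1*sin(sqrt(3)*x/2) + C2*cos(sqrt(3)*x/2))*exp(-x/2)


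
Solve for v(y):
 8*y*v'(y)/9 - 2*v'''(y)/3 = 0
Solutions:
 v(y) = C1 + Integral(C2*airyai(6^(2/3)*y/3) + C3*airybi(6^(2/3)*y/3), y)


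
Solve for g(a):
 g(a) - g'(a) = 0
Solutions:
 g(a) = C1*exp(a)


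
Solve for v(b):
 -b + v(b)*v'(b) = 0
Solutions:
 v(b) = -sqrt(C1 + b^2)
 v(b) = sqrt(C1 + b^2)


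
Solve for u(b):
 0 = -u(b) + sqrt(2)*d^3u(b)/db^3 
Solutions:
 u(b) = C3*exp(2^(5/6)*b/2) + (C1*sin(2^(5/6)*sqrt(3)*b/4) + C2*cos(2^(5/6)*sqrt(3)*b/4))*exp(-2^(5/6)*b/4)


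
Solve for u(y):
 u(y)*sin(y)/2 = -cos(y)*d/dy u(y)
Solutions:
 u(y) = C1*sqrt(cos(y))


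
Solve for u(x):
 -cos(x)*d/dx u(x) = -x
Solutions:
 u(x) = C1 + Integral(x/cos(x), x)


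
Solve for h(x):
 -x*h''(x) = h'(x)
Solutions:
 h(x) = C1 + C2*log(x)


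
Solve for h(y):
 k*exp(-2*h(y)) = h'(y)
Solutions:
 h(y) = log(-sqrt(C1 + 2*k*y))
 h(y) = log(C1 + 2*k*y)/2


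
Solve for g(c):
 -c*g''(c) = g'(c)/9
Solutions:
 g(c) = C1 + C2*c^(8/9)


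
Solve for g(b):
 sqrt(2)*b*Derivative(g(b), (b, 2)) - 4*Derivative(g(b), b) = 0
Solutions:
 g(b) = C1 + C2*b^(1 + 2*sqrt(2))


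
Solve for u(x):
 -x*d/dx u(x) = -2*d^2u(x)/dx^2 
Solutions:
 u(x) = C1 + C2*erfi(x/2)


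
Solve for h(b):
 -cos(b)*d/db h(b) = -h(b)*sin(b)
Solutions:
 h(b) = C1/cos(b)


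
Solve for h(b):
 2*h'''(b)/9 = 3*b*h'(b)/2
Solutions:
 h(b) = C1 + Integral(C2*airyai(3*2^(1/3)*b/2) + C3*airybi(3*2^(1/3)*b/2), b)


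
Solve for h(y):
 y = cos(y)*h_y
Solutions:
 h(y) = C1 + Integral(y/cos(y), y)


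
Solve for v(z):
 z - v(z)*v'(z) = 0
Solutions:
 v(z) = -sqrt(C1 + z^2)
 v(z) = sqrt(C1 + z^2)


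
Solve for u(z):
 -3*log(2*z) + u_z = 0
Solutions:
 u(z) = C1 + 3*z*log(z) - 3*z + z*log(8)


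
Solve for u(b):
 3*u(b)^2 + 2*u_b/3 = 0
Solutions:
 u(b) = 2/(C1 + 9*b)


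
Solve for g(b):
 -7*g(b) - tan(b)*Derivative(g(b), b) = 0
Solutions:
 g(b) = C1/sin(b)^7


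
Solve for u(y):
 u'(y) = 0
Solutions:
 u(y) = C1


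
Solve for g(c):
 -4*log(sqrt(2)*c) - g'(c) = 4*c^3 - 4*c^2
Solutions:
 g(c) = C1 - c^4 + 4*c^3/3 - 4*c*log(c) - c*log(4) + 4*c


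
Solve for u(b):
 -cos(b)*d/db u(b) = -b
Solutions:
 u(b) = C1 + Integral(b/cos(b), b)


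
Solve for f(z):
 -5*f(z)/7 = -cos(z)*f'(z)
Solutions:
 f(z) = C1*(sin(z) + 1)^(5/14)/(sin(z) - 1)^(5/14)


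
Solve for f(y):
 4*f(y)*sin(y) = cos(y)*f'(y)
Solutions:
 f(y) = C1/cos(y)^4


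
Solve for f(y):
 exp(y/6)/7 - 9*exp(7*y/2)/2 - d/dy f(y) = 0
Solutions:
 f(y) = C1 + 6*exp(y/6)/7 - 9*exp(7*y/2)/7


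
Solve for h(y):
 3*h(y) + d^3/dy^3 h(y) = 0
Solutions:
 h(y) = C3*exp(-3^(1/3)*y) + (C1*sin(3^(5/6)*y/2) + C2*cos(3^(5/6)*y/2))*exp(3^(1/3)*y/2)


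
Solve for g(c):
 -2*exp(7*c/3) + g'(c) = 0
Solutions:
 g(c) = C1 + 6*exp(7*c/3)/7


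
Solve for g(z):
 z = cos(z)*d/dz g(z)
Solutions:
 g(z) = C1 + Integral(z/cos(z), z)


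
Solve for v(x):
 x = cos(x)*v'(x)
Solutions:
 v(x) = C1 + Integral(x/cos(x), x)


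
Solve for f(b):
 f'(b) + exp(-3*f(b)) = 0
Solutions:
 f(b) = log(C1 - 3*b)/3
 f(b) = log((-3^(1/3) - 3^(5/6)*I)*(C1 - b)^(1/3)/2)
 f(b) = log((-3^(1/3) + 3^(5/6)*I)*(C1 - b)^(1/3)/2)


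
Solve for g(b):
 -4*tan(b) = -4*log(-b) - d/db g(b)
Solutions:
 g(b) = C1 - 4*b*log(-b) + 4*b - 4*log(cos(b))


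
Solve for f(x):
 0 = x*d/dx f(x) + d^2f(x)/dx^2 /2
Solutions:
 f(x) = C1 + C2*erf(x)


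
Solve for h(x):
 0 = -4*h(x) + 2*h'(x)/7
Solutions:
 h(x) = C1*exp(14*x)


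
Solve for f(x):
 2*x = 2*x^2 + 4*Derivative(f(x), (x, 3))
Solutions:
 f(x) = C1 + C2*x + C3*x^2 - x^5/120 + x^4/48


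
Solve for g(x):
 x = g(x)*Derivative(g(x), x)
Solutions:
 g(x) = -sqrt(C1 + x^2)
 g(x) = sqrt(C1 + x^2)


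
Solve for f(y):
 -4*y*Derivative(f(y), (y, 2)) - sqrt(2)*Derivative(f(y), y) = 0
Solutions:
 f(y) = C1 + C2*y^(1 - sqrt(2)/4)


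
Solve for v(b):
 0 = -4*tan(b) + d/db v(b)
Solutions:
 v(b) = C1 - 4*log(cos(b))


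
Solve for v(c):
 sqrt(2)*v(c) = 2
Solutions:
 v(c) = sqrt(2)


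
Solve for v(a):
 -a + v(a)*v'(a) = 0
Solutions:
 v(a) = -sqrt(C1 + a^2)
 v(a) = sqrt(C1 + a^2)


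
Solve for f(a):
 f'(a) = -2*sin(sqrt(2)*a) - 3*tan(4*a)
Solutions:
 f(a) = C1 + 3*log(cos(4*a))/4 + sqrt(2)*cos(sqrt(2)*a)
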